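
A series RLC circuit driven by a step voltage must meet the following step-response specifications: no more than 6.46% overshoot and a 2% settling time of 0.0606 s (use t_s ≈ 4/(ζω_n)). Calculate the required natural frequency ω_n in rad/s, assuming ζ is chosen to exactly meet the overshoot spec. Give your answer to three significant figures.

From %OS = 100·exp(−πζ/√(1−ζ²)), invert to get ζ = −ln(OS)/√(π² + ln²(OS)) with OS = 0.0646.
−ln 0.0646 = 2.740, so ζ = 2.740/√(π² + 7.505) = 0.657.
Then ω_n = 4/(ζ t_s) = 4/(0.657 × 0.0606) = 100 rad/s.

ω_n ≈ 100 rad/s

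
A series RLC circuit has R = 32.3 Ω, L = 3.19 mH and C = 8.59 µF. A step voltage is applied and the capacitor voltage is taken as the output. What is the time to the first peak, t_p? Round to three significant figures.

For a series RLC circuit (capacitor voltage as output), ω_n = 1/√(LC) = 1/√(3.19 mH · 8.59 µF) = 6040 rad/s.
ζ = (R/2)·√(C/L) = (32.3/2)·√(8.59 µF/3.19 mH) = 0.838.
The damped frequency ω_d = ω_n√(1−ζ²) = 3300 rad/s. t_p = π/ω_d = 0.000953 s.

t_p ≈ 0.000953 s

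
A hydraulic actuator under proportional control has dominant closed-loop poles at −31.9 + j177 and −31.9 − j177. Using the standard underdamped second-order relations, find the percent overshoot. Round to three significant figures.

%OS ≈ 56.8%

|pole| = ω_n = √(31.9² + 177²) = 180 rad/s; ζ = cos θ = σ/ω_n = 0.177.
%OS = 100 e^{−πζ/√(1−ζ²)} with ζ = 0.177 gives 56.8%.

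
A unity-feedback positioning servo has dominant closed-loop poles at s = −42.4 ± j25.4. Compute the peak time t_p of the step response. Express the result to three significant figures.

t_p = π/ω_d with ω_d = 25.4 (the imaginary part), so t_p = 0.124 s.

t_p ≈ 0.124 s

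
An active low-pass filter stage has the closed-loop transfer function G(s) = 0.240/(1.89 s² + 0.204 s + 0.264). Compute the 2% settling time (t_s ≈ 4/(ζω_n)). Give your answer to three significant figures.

Dividing through by 1.89: denominator becomes s² + 0.1079 s + 0.1397.
So ω_n = √0.1397 = 0.374 rad/s and ζ = 0.1079/(2·0.374) = 0.144.
t_s ≈ 4/(ζω_n) = 74.1 s.

t_s ≈ 74.1 s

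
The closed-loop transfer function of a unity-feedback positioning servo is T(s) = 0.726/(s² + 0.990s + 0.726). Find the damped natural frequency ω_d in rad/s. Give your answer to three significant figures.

ω_d ≈ 0.694 rad/s

ω_n = √0.726 = 0.852 rad/s; ζ = 0.990/(2·0.852) = 0.581.
The damped frequency ω_d = ω_n√(1−ζ²) = 0.694 rad/s.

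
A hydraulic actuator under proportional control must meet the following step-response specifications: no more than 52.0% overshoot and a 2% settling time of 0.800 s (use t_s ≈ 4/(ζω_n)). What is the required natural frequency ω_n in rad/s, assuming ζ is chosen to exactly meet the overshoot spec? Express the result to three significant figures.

ω_n ≈ 24.5 rad/s

Inverting the overshoot relation: ζ = |ln 0.520|/√(π² + ln²0.520) = 0.204.
Then ω_n = 4/(ζ t_s) = 4/(0.204 × 0.800) = 24.5 rad/s.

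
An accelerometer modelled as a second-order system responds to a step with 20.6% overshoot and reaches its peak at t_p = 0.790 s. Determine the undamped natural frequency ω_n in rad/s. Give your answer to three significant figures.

ζ from %OS: ζ = |ln 0.206|/√(π²+ln²0.206) = 0.449.
t_p = π/ω_d ⇒ ω_d = 3.98 rad/s; then ω_n = ω_d/√(1−ζ²) = 4.45 rad/s.

ω_n ≈ 4.45 rad/s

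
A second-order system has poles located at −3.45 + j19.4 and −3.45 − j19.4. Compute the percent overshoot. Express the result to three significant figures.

The poles are at −σ ± jω_d with σ = 3.45 and ω_d = 19.4, so ω_n = √(σ²+ω_d²) = 19.7 rad/s and ζ = σ/ω_n = 0.175.
Overshoot: exp(−π·0.175/√(1−0.175²)) = 0.572, i.e. 57.2%.

%OS ≈ 57.2%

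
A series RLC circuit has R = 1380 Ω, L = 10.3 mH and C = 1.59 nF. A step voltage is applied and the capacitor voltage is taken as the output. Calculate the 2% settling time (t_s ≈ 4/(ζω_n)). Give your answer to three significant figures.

For a series RLC circuit (capacitor voltage as output), ω_n = 1/√(LC) = 1/√(10.3 mH · 1.59 nF) = 247000 rad/s.
ζ = (R/2)·√(C/L) = (1380/2)·√(1.59 nF/10.3 mH) = 0.271.
t_s ≈ 4/(ζω_n) = 0.0000597 s.

t_s ≈ 0.0000597 s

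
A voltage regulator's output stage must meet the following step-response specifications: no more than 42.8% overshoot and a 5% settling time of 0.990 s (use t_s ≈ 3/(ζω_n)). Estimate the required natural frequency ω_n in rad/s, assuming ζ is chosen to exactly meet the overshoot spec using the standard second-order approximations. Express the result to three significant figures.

ω_n ≈ 11.6 rad/s

ζ = −ln(OS)/√(π² + (ln OS)²). With OS = 0.428, ln OS = −0.8486 and ζ = 0.8486/3.254 = 0.261.
From t_s ≈ 3/(ζω_n): ω_n = 3/(ζ·t_s) = 3/(0.261·0.990) = 11.6 rad/s.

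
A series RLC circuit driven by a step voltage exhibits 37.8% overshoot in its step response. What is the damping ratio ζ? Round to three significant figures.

ζ ≈ 0.296

From %OS = 100·exp(−πζ/√(1−ζ²)), invert to get ζ = −ln(OS)/√(π² + ln²(OS)) with OS = 0.378.
−ln 0.378 = 0.9729, so ζ = 0.9729/√(π² + 0.9465) = 0.296.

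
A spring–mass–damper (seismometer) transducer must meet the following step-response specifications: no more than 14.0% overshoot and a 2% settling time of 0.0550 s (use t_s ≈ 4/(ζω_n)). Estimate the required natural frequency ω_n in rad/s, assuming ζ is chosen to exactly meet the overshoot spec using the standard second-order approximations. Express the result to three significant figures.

From %OS = 100·exp(−πζ/√(1−ζ²)), invert to get ζ = −ln(OS)/√(π² + ln²(OS)) with OS = 0.140.
−ln 0.140 = 1.966, so ζ = 1.966/√(π² + 3.866) = 0.531.
From t_s ≈ 4/(ζω_n): ω_n = 4/(ζ·t_s) = 4/(0.531·0.0550) = 137 rad/s.

ω_n ≈ 137 rad/s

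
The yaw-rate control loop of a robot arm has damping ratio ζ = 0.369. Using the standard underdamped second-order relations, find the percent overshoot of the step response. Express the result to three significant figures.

For an underdamped second-order system, %OS = 100·exp(−πζ/√(1−ζ²)).
πζ/√(1−ζ²) = π·0.369/√(1−0.136) = 1.247, so %OS = 100·e^(−1.247) = 28.7%.

%OS ≈ 28.7%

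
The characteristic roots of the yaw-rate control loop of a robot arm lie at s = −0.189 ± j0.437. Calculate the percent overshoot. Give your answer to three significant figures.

%OS ≈ 25.7%

The poles are at −σ ± jω_d with σ = 0.189 and ω_d = 0.437, so ω_n = √(σ²+ω_d²) = 0.476 rad/s and ζ = σ/ω_n = 0.397.
%OS = 100·exp(−πζ/√(1−ζ²)) = 25.7%.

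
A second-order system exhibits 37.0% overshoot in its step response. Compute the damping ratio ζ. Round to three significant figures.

ζ ≈ 0.302

From %OS = 100·exp(−πζ/√(1−ζ²)), invert to get ζ = −ln(OS)/√(π² + ln²(OS)) with OS = 0.370.
−ln 0.370 = 0.9943, so ζ = 0.9943/√(π² + 0.9885) = 0.302.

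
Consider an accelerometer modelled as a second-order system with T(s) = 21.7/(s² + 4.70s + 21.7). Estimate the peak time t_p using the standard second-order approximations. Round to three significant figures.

Matching coefficients with s² + 2ζω_n s + ω_n² gives ω_n² = 21.7 ⇒ ω_n = 4.66 rad/s, and ζ = 4.70/(2ω_n) = 0.504.
ω_d = ω_n√(1−ζ²) = 4.02 rad/s. Then t_p = π/ω_d = 0.781 s.

t_p ≈ 0.781 s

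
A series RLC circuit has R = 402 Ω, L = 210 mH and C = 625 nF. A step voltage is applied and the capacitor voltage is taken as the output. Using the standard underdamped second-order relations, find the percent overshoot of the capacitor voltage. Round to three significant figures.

%OS ≈ 31.3%

For a series RLC circuit (capacitor voltage as output), ω_n = 1/√(LC) = 1/√(210 mH · 625 nF) = 2760 rad/s.
ζ = (R/2)·√(C/L) = (402/2)·√(625 nF/210 mH) = 0.347.
Overshoot: exp(−π·0.347/√(1−0.347²)) = 0.313, i.e. 31.3%.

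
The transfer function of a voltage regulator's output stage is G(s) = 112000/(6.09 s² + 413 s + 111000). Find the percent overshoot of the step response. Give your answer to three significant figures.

Dividing through by 6.09: denominator becomes s² + 67.82 s + 18230.
So ω_n = √18230 = 135 rad/s and ζ = 67.82/(2·135) = 0.251.
Overshoot: exp(−π·0.251/√(1−0.251²)) = 0.443, i.e. 44.3%.

%OS ≈ 44.3%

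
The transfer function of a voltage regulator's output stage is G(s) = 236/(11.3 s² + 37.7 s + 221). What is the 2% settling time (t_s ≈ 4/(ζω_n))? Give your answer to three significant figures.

t_s ≈ 2.40 s

Dividing through by 11.3: denominator becomes s² + 3.336 s + 19.56.
So ω_n = √19.56 = 4.42 rad/s and ζ = 3.336/(2·4.42) = 0.377.
t_s ≈ 4/(ζω_n) = 2.40 s.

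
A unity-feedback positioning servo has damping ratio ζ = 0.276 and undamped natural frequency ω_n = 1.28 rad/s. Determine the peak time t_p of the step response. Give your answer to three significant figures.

t_p ≈ 2.55 s

The damped frequency is ω_d = ω_n√(1−ζ²) = 1.28·√(1−0.0762) = 1.23 rad/s.
Peak time t_p = π/ω_d = π/1.23 = 2.55 s.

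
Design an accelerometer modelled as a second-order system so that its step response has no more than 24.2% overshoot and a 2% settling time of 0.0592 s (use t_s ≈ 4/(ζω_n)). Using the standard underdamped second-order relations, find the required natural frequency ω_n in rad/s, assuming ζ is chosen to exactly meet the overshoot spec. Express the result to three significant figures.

Inverting the overshoot relation: ζ = |ln 0.242|/√(π² + ln²0.242) = 0.412.
Then ω_n = 4/(ζ t_s) = 4/(0.412 × 0.0592) = 164 rad/s.

ω_n ≈ 164 rad/s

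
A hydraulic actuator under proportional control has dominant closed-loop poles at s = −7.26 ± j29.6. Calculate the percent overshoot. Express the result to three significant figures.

%OS ≈ 46.3%

|pole| = ω_n = √(7.26² + 29.6²) = 30.5 rad/s; ζ = cos θ = σ/ω_n = 0.238.
Overshoot: exp(−π·0.238/√(1−0.238²)) = 0.463, i.e. 46.3%.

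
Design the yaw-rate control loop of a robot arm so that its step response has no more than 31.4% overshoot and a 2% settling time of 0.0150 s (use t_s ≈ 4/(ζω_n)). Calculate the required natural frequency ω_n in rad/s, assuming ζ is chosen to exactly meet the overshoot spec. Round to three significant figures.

From %OS = 100·exp(−πζ/√(1−ζ²)), invert to get ζ = −ln(OS)/√(π² + ln²(OS)) with OS = 0.314.
−ln 0.314 = 1.158, so ζ = 1.158/√(π² + 1.342) = 0.346.
From t_s ≈ 4/(ζω_n): ω_n = 4/(ζ·t_s) = 4/(0.346·0.0150) = 771 rad/s.

ω_n ≈ 771 rad/s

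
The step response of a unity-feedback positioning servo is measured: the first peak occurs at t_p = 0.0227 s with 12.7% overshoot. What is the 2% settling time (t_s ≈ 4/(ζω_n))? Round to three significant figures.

The overshoot fixes ζ = −ln(OS)/√(π²+ln²(OS)) = 0.549.
t_p = π/ω_d ⇒ ω_d = 138 rad/s; then ω_n = ω_d/√(1−ζ²) = 166 rad/s.
t_s ≈ 4/(ζω_n) = 4/(0.549·166) = 0.0440 s.

t_s ≈ 0.0440 s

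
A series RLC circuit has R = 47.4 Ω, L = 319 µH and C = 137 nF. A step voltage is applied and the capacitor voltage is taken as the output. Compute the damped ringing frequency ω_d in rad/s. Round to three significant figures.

ω_d ≈ 132000 rad/s

For a series RLC circuit (capacitor voltage as output), ω_n = 1/√(LC) = 1/√(319 µH · 137 nF) = 151000 rad/s.
ζ = (R/2)·√(C/L) = (47.4/2)·√(137 nF/319 µH) = 0.491.
ω_d = ω_n√(1−ζ²) = 132000 rad/s.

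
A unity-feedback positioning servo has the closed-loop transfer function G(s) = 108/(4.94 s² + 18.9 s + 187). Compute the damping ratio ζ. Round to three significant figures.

Dividing through by 4.94: denominator becomes s² + 3.826 s + 37.85.
So ω_n = √37.85 = 6.15 rad/s and ζ = 3.826/(2·6.15) = 0.311.

ζ ≈ 0.311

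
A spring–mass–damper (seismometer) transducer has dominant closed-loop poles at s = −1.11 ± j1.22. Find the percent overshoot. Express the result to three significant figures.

With σ = 1.11, ω_d = 1.22: ω_n = √(σ²+ω_d²) = 1.65 rad/s, ζ = σ/ω_n = 0.673.
%OS = 100 e^{−πζ/√(1−ζ²)} with ζ = 0.673 gives 5.74%.

%OS ≈ 5.74%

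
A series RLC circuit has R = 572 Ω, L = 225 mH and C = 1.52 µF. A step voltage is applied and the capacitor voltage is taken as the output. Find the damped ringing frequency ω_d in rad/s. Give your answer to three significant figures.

ω_d ≈ 1140 rad/s

For a series RLC circuit (capacitor voltage as output), ω_n = 1/√(LC) = 1/√(225 mH · 1.52 µF) = 1710 rad/s.
ζ = (R/2)·√(C/L) = (572/2)·√(1.52 µF/225 mH) = 0.743.
The damped frequency ω_d = ω_n√(1−ζ²) = 1140 rad/s.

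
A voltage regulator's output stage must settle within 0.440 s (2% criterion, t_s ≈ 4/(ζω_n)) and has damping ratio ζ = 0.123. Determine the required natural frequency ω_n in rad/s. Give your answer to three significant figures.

Rearranging t_s ≈ 4/(ζω_n) gives ω_n = 4/(ζ·t_s) = 4/(0.123 × 0.440) = 73.9 rad/s.

ω_n ≈ 73.9 rad/s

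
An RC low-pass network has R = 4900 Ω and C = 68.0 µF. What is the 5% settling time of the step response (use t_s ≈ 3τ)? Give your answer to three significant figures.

τ = RC = 4900 × 68.0 µF = 0.333 s.
t_s ≈ 3τ = 1.00 s.

t_s ≈ 1.00 s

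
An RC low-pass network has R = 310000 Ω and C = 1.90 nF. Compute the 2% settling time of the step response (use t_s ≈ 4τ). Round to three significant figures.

t_s ≈ 0.00236 s

τ = RC = 310000 × 1.90 nF = 0.000589 s.
t_s ≈ 4τ = 0.00236 s.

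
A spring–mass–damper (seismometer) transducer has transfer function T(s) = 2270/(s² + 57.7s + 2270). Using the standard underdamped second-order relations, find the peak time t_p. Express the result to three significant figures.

t_p ≈ 0.0829 s

Comparing the denominator to s² + 2ζω_n s + ω_n²: ω_n = √2270 = 47.6 rad/s, and 2ζω_n = 57.7 so ζ = 57.7/(2·47.6) = 0.606.
ω_d = 47.6·√(1 − 0.606²) = 37.9 rad/s. Then t_p = π/ω_d = 0.0829 s.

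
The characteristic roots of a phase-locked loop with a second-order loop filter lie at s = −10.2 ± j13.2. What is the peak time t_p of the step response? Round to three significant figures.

t_p ≈ 0.238 s

t_p = π/ω_d with ω_d = 13.2 (the imaginary part), so t_p = 0.238 s.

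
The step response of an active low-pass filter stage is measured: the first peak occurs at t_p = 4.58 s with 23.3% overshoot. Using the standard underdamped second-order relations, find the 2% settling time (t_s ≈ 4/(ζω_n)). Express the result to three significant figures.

t_s ≈ 12.6 s

The overshoot fixes ζ = −ln(OS)/√(π²+ln²(OS)) = 0.421.
t_p = π/ω_d ⇒ ω_d = 0.686 rad/s; then ω_n = ω_d/√(1−ζ²) = 0.756 rad/s.
t_s ≈ 4/(ζω_n) = 4/(0.421·0.756) = 12.6 s.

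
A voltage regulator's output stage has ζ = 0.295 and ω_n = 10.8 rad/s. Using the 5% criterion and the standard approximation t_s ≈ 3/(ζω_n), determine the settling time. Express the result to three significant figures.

t_s ≈ 3/(ζω_n) = 3/(0.295 × 10.8) = 0.942 s.

t_s ≈ 0.942 s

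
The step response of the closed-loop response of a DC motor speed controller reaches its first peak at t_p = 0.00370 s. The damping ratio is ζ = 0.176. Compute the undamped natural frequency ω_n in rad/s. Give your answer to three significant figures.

ω_n ≈ 863 rad/s

Peak time t_p = π/ω_d, so ω_d = π/t_p = π/0.00370 = 849 rad/s.
ω_n = ω_d/√(1−ζ²) = 849/√0.969 = 863 rad/s.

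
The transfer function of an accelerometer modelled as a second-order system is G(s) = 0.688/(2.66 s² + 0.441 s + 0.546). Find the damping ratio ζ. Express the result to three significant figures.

ζ ≈ 0.183

Dividing through by 2.66: denominator becomes s² + 0.1658 s + 0.2053.
So ω_n = √0.2053 = 0.453 rad/s and ζ = 0.1658/(2·0.453) = 0.183.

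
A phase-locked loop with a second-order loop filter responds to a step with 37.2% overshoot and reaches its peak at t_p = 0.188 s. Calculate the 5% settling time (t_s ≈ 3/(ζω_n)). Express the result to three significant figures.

t_s ≈ 0.570 s

From the overshoot, ζ = −ln(OS)/√(π²+ln²(OS)) = 0.300.
From t_p = π/ω_d, ω_d = π/0.188 = 16.7 rad/s, so ω_n = ω_d/√(1−ζ²) = 17.5 rad/s.
t_s ≈ 3/(ζω_n) = 3/(0.300·17.5) = 0.570 s.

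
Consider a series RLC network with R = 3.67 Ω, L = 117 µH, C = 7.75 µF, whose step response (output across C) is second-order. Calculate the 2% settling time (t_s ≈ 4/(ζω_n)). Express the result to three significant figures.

t_s ≈ 0.000255 s

For a series RLC circuit (capacitor voltage as output), ω_n = 1/√(LC) = 1/√(117 µH · 7.75 µF) = 33200 rad/s.
ζ = (R/2)·√(C/L) = (3.67/2)·√(7.75 µF/117 µH) = 0.472.
t_s ≈ 4/(ζω_n) = 0.000255 s.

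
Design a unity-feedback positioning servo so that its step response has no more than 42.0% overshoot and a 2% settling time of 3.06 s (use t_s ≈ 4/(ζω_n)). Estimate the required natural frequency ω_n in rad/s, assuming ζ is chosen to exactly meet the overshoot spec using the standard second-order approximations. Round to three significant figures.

ω_n ≈ 4.91 rad/s

Inverting the overshoot relation: ζ = |ln 0.420|/√(π² + ln²0.420) = 0.266.
From t_s ≈ 4/(ζω_n): ω_n = 4/(ζ·t_s) = 4/(0.266·3.06) = 4.91 rad/s.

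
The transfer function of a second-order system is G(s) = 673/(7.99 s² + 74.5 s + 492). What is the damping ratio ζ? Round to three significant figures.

ζ ≈ 0.594

Dividing through by 7.99: denominator becomes s² + 9.324 s + 61.58.
So ω_n = √61.58 = 7.85 rad/s and ζ = 9.324/(2·7.85) = 0.594.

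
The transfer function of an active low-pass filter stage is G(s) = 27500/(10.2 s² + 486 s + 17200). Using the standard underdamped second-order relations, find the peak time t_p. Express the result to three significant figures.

Dividing through by 10.2: denominator becomes s² + 47.65 s + 1686.
So ω_n = √1686 = 41.1 rad/s and ζ = 47.65/(2·41.1) = 0.580.
The damped frequency ω_d = ω_n√(1−ζ²) = 33.4 rad/s. t_p = π/ω_d = 0.0939 s.

t_p ≈ 0.0939 s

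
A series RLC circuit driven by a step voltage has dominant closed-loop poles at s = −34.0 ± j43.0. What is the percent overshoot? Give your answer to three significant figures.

%OS ≈ 8.34%

The poles are at −σ ± jω_d with σ = 34.0 and ω_d = 43.0, so ω_n = √(σ²+ω_d²) = 54.8 rad/s and ζ = σ/ω_n = 0.620.
%OS = 100 e^{−πζ/√(1−ζ²)} with ζ = 0.620 gives 8.34%.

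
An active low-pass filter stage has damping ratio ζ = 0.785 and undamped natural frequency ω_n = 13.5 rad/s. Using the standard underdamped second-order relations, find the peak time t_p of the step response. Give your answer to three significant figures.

t_p ≈ 0.376 s

The damped frequency is ω_d = ω_n√(1−ζ²) = 13.5·√(1−0.616) = 8.36 rad/s.
Peak time t_p = π/ω_d = π/8.36 = 0.376 s.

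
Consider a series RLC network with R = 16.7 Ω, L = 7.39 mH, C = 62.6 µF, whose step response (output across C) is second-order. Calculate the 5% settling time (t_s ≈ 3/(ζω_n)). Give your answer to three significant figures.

For a series RLC circuit (capacitor voltage as output), ω_n = 1/√(LC) = 1/√(7.39 mH · 62.6 µF) = 1470 rad/s.
ζ = (R/2)·√(C/L) = (16.7/2)·√(62.6 µF/7.39 mH) = 0.769.
t_s ≈ 3/(ζω_n) = 0.00266 s.

t_s ≈ 0.00266 s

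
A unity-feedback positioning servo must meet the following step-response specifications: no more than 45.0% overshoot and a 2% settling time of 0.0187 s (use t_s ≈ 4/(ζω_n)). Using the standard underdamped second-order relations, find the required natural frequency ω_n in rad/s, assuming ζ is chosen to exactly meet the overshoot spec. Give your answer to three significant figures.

Inverting the overshoot relation: ζ = |ln 0.450|/√(π² + ln²0.450) = 0.246.
From t_s ≈ 4/(ζω_n): ω_n = 4/(ζ·t_s) = 4/(0.246·0.0187) = 868 rad/s.

ω_n ≈ 868 rad/s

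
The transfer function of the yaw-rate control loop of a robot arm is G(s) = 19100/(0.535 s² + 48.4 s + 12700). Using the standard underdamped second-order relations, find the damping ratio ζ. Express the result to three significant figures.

ζ ≈ 0.294

Dividing through by 0.535: denominator becomes s² + 90.47 s + 23740.
So ω_n = √23740 = 154 rad/s and ζ = 90.47/(2·154) = 0.294.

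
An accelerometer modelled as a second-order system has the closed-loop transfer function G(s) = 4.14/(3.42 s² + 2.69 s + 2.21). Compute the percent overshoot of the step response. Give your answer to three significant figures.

%OS ≈ 17.2%

Dividing through by 3.42: denominator becomes s² + 0.7865 s + 0.6462.
So ω_n = √0.6462 = 0.804 rad/s and ζ = 0.7865/(2·0.804) = 0.489.
%OS = 100·exp(−πζ/√(1−ζ²)) = 17.2%.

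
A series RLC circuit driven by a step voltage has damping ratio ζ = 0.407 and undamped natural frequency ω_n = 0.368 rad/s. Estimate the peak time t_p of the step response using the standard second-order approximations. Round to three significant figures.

The damped frequency is ω_d = ω_n√(1−ζ²) = 0.368·√(1−0.166) = 0.336 rad/s.
Peak time t_p = π/ω_d = π/0.336 = 9.35 s.

t_p ≈ 9.35 s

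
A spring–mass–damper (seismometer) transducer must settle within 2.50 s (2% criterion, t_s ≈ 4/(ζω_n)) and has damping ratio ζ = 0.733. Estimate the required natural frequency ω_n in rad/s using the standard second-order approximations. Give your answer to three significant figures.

ω_n ≈ 2.18 rad/s

Rearranging t_s ≈ 4/(ζω_n) gives ω_n = 4/(ζ·t_s) = 4/(0.733 × 2.50) = 2.18 rad/s.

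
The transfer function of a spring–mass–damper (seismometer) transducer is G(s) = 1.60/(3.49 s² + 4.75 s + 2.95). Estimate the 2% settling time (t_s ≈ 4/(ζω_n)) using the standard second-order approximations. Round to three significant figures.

t_s ≈ 5.88 s

Dividing through by 3.49: denominator becomes s² + 1.361 s + 0.8453.
So ω_n = √0.8453 = 0.919 rad/s and ζ = 1.361/(2·0.919) = 0.740.
t_s ≈ 4/(ζω_n) = 5.88 s.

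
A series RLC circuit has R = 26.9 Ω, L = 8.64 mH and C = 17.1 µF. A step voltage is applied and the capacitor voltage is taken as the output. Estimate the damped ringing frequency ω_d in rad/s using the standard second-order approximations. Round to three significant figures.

ω_d ≈ 2080 rad/s

For a series RLC circuit (capacitor voltage as output), ω_n = 1/√(LC) = 1/√(8.64 mH · 17.1 µF) = 2600 rad/s.
ζ = (R/2)·√(C/L) = (26.9/2)·√(17.1 µF/8.64 mH) = 0.598.
ω_d = ω_n√(1−ζ²) = 2080 rad/s.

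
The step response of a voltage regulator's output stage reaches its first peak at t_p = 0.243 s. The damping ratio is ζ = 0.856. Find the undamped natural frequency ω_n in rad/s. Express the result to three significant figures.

Peak time t_p = π/ω_d, so ω_d = π/t_p = π/0.243 = 12.9 rad/s.
ω_n = ω_d/√(1−ζ²) = 12.9/√0.267 = 25.0 rad/s.

ω_n ≈ 25.0 rad/s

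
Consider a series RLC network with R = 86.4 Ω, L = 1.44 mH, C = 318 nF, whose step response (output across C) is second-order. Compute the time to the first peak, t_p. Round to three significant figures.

For a series RLC circuit (capacitor voltage as output), ω_n = 1/√(LC) = 1/√(1.44 mH · 318 nF) = 46700 rad/s.
ζ = (R/2)·√(C/L) = (86.4/2)·√(318 nF/1.44 mH) = 0.642.
The damped frequency ω_d = ω_n√(1−ζ²) = 35800 rad/s. t_p = π/ω_d = 0.0000877 s.

t_p ≈ 0.0000877 s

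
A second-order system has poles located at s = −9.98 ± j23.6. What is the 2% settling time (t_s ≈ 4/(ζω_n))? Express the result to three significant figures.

For poles at −σ ± jω_d, ζω_n = σ = 9.98, so t_s ≈ 4/σ = 0.401 s.

t_s ≈ 0.401 s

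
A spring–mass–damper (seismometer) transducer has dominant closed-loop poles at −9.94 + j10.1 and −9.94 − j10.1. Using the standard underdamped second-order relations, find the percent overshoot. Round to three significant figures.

|pole| = ω_n = √(9.94² + 10.1²) = 14.2 rad/s; ζ = cos θ = σ/ω_n = 0.701.
%OS = 100 e^{−πζ/√(1−ζ²)} with ζ = 0.701 gives 4.54%.

%OS ≈ 4.54%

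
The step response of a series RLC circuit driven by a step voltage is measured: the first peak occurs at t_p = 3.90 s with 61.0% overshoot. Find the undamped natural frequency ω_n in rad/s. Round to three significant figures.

ω_n ≈ 0.815 rad/s

The overshoot fixes ζ = −ln(OS)/√(π²+ln²(OS)) = 0.155.
t_p = π/ω_d ⇒ ω_d = 0.806 rad/s; then ω_n = ω_d/√(1−ζ²) = 0.815 rad/s.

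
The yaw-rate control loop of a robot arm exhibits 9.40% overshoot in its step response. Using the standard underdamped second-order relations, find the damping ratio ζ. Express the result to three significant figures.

ζ ≈ 0.601

ζ = −ln(OS)/√(π² + (ln OS)²). With OS = 0.0940, ln OS = −2.364 and ζ = 2.364/3.932 = 0.601.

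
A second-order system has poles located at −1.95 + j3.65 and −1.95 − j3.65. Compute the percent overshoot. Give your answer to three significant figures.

%OS ≈ 18.7%

With σ = 1.95, ω_d = 3.65: ω_n = √(σ²+ω_d²) = 4.14 rad/s, ζ = σ/ω_n = 0.471.
%OS = 100 e^{−πζ/√(1−ζ²)} with ζ = 0.471 gives 18.7%.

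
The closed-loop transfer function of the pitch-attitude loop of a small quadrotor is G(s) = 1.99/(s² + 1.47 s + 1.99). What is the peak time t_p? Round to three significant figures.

t_p ≈ 2.61 s

Matching coefficients with s² + 2ζω_n s + ω_n² gives ω_n² = 1.99 ⇒ ω_n = 1.41 rad/s, and ζ = 1.47/(2ω_n) = 0.521.
ω_d = 1.41·√(1 − 0.521²) = 1.20 rad/s. Then t_p = π/ω_d = 2.61 s.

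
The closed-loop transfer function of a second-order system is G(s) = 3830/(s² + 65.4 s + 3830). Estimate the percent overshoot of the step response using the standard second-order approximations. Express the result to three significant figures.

%OS ≈ 14.2%

ω_n = √3830 = 61.9 rad/s; ζ = 65.4/(2·61.9) = 0.528.
Overshoot: exp(−π·0.528/√(1−0.528²)) = 0.142, i.e. 14.2%.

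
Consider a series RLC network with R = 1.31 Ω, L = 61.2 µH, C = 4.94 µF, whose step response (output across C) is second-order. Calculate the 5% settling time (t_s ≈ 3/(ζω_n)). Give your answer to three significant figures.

For a series RLC circuit (capacitor voltage as output), ω_n = 1/√(LC) = 1/√(61.2 µH · 4.94 µF) = 57500 rad/s.
ζ = (R/2)·√(C/L) = (1.31/2)·√(4.94 µF/61.2 µH) = 0.186.
t_s ≈ 3/(ζω_n) = 0.000280 s.

t_s ≈ 0.000280 s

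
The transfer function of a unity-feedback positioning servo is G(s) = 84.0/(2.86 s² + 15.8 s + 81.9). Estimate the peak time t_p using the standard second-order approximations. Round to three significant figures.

Dividing through by 2.86: denominator becomes s² + 5.524 s + 28.64.
So ω_n = √28.64 = 5.35 rad/s and ζ = 5.524/(2·5.35) = 0.516.
ω_d = ω_n√(1−ζ²) = 4.58 rad/s. t_p = π/ω_d = 0.685 s.

t_p ≈ 0.685 s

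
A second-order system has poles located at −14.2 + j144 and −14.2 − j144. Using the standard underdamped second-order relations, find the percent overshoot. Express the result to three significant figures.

The poles are at −σ ± jω_d with σ = 14.2 and ω_d = 144, so ω_n = √(σ²+ω_d²) = 145 rad/s and ζ = σ/ω_n = 0.0981.
%OS = 100·exp(−πζ/√(1−ζ²)) = 73.4%.

%OS ≈ 73.4%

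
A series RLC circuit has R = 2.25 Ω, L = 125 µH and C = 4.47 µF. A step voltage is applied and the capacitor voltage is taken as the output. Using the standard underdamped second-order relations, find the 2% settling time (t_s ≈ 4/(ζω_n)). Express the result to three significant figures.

t_s ≈ 0.000444 s

For a series RLC circuit (capacitor voltage as output), ω_n = 1/√(LC) = 1/√(125 µH · 4.47 µF) = 42300 rad/s.
ζ = (R/2)·√(C/L) = (2.25/2)·√(4.47 µF/125 µH) = 0.213.
t_s ≈ 4/(ζω_n) = 0.000444 s.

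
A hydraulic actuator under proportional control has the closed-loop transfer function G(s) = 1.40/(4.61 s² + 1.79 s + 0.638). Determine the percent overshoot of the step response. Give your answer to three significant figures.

%OS ≈ 14.6%

Dividing through by 4.61: denominator becomes s² + 0.3883 s + 0.1384.
So ω_n = √0.1384 = 0.372 rad/s and ζ = 0.3883/(2·0.372) = 0.522.
%OS = 100 e^{−πζ/√(1−ζ²)} with ζ = 0.522 gives 14.6%.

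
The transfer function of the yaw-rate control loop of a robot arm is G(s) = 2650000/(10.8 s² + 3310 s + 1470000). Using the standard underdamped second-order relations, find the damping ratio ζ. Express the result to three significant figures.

ζ ≈ 0.415

Dividing through by 10.8: denominator becomes s² + 306.5 s + 136100.
So ω_n = √136100 = 369 rad/s and ζ = 306.5/(2·369) = 0.415.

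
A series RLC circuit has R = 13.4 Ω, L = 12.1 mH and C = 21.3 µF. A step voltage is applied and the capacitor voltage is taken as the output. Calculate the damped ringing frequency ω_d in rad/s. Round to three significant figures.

For a series RLC circuit (capacitor voltage as output), ω_n = 1/√(LC) = 1/√(12.1 mH · 21.3 µF) = 1970 rad/s.
ζ = (R/2)·√(C/L) = (13.4/2)·√(21.3 µF/12.1 mH) = 0.281.
ω_d = 1970·√(1 − 0.281²) = 1890 rad/s.

ω_d ≈ 1890 rad/s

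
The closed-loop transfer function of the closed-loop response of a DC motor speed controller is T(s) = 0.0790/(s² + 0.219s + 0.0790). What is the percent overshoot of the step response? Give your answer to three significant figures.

Comparing the denominator to s² + 2ζω_n s + ω_n²: ω_n = √0.0790 = 0.281 rad/s, and 2ζω_n = 0.219 so ζ = 0.219/(2·0.281) = 0.390.
%OS = 100·exp(−πζ/√(1−ζ²)) = 26.5%.

%OS ≈ 26.5%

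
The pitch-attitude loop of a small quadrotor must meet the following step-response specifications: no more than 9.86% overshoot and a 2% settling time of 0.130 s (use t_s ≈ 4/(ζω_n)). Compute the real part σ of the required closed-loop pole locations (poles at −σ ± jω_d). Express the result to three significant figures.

σ ≈ 30.8

The settling-time spec alone fixes σ = ζω_n = 4/t_s = 4/0.130 = 30.8.
(Overshoot then fixes ζ = 0.594 and hence ω_d = σ·√(1−ζ²)/ζ = 41.7 rad/s.)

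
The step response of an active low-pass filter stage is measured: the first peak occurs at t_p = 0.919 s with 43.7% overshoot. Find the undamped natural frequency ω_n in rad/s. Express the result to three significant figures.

ζ from %OS: ζ = |ln 0.437|/√(π²+ln²0.437) = 0.255.
t_p = π/ω_d ⇒ ω_d = 3.42 rad/s; then ω_n = ω_d/√(1−ζ²) = 3.54 rad/s.

ω_n ≈ 3.54 rad/s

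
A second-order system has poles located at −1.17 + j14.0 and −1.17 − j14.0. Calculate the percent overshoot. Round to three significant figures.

|pole| = ω_n = √(1.17² + 14.0²) = 14.0 rad/s; ζ = cos θ = σ/ω_n = 0.0833.
%OS = 100·exp(−πζ/√(1−ζ²)) = 76.9%.

%OS ≈ 76.9%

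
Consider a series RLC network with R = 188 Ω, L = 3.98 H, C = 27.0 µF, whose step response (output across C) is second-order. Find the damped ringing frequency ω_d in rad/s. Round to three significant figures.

ω_d ≈ 93.5 rad/s

For a series RLC circuit (capacitor voltage as output), ω_n = 1/√(LC) = 1/√(3.98 H · 27.0 µF) = 96.5 rad/s.
ζ = (R/2)·√(C/L) = (188/2)·√(27.0 µF/3.98 H) = 0.245.
ω_d = ω_n√(1−ζ²) = 93.5 rad/s.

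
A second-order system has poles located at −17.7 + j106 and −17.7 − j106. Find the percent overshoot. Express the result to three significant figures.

%OS ≈ 59.2%

The poles are at −σ ± jω_d with σ = 17.7 and ω_d = 106, so ω_n = √(σ²+ω_d²) = 107 rad/s and ζ = σ/ω_n = 0.165.
%OS = 100·exp(−πζ/√(1−ζ²)) = 59.2%.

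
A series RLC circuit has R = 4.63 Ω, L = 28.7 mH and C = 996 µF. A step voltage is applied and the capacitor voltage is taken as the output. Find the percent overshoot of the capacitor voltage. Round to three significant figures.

For a series RLC circuit (capacitor voltage as output), ω_n = 1/√(LC) = 1/√(28.7 mH · 996 µF) = 187 rad/s.
ζ = (R/2)·√(C/L) = (4.63/2)·√(996 µF/28.7 mH) = 0.431.
Overshoot: exp(−π·0.431/√(1−0.431²)) = 0.223, i.e. 22.3%.

%OS ≈ 22.3%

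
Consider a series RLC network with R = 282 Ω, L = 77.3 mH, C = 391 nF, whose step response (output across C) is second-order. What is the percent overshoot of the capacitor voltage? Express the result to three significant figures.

For a series RLC circuit (capacitor voltage as output), ω_n = 1/√(LC) = 1/√(77.3 mH · 391 nF) = 5750 rad/s.
ζ = (R/2)·√(C/L) = (282/2)·√(391 nF/77.3 mH) = 0.317.
Overshoot: exp(−π·0.317/√(1−0.317²)) = 0.350, i.e. 35.0%.

%OS ≈ 35.0%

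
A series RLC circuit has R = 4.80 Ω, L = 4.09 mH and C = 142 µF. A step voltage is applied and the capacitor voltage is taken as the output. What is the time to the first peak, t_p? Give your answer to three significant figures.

t_p ≈ 0.00268 s

For a series RLC circuit (capacitor voltage as output), ω_n = 1/√(LC) = 1/√(4.09 mH · 142 µF) = 1310 rad/s.
ζ = (R/2)·√(C/L) = (4.80/2)·√(142 µF/4.09 mH) = 0.447.
ω_d = 1310·√(1 − 0.447²) = 1170 rad/s. t_p = π/ω_d = 0.00268 s.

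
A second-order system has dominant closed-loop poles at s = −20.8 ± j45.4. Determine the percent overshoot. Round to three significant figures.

%OS ≈ 23.7%

With σ = 20.8, ω_d = 45.4: ω_n = √(σ²+ω_d²) = 49.9 rad/s, ζ = σ/ω_n = 0.417.
Overshoot: exp(−π·0.417/√(1−0.417²)) = 0.237, i.e. 23.7%.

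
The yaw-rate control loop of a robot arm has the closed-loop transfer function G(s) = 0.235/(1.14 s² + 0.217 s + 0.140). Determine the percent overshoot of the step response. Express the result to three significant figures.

Dividing through by 1.14: denominator becomes s² + 0.1904 s + 0.1228.
So ω_n = √0.1228 = 0.350 rad/s and ζ = 0.1904/(2·0.350) = 0.272.
Overshoot: exp(−π·0.272/√(1−0.272²)) = 0.412, i.e. 41.2%.

%OS ≈ 41.2%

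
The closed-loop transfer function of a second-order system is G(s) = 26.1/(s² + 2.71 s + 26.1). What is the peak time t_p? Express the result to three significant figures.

Comparing the denominator to s² + 2ζω_n s + ω_n²: ω_n = √26.1 = 5.11 rad/s, and 2ζω_n = 2.71 so ζ = 2.71/(2·5.11) = 0.265.
The damped frequency ω_d = ω_n√(1−ζ²) = 4.93 rad/s. Then t_p = π/ω_d = 0.638 s.

t_p ≈ 0.638 s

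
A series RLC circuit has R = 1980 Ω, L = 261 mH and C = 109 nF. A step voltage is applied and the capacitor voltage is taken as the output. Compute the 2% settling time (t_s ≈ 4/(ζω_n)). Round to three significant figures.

For a series RLC circuit (capacitor voltage as output), ω_n = 1/√(LC) = 1/√(261 mH · 109 nF) = 5930 rad/s.
ζ = (R/2)·√(C/L) = (1980/2)·√(109 nF/261 mH) = 0.640.
t_s ≈ 4/(ζω_n) = 0.00105 s.

t_s ≈ 0.00105 s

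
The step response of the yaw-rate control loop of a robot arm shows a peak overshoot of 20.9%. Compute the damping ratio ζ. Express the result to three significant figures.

Inverting the overshoot relation: ζ = |ln 0.209|/√(π² + ln²0.209) = 0.446.

ζ ≈ 0.446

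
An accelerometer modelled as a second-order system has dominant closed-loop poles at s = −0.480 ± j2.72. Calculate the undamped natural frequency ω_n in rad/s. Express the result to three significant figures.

ω_n ≈ 2.76 rad/s

With σ = 0.480, ω_d = 2.72: ω_n = √(σ²+ω_d²) = 2.76 rad/s, ζ = σ/ω_n = 0.174.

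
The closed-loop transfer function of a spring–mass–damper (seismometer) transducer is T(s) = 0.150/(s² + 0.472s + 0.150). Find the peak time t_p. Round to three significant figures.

Matching coefficients with s² + 2ζω_n s + ω_n² gives ω_n² = 0.150 ⇒ ω_n = 0.387 rad/s, and ζ = 0.472/(2ω_n) = 0.609.
The damped frequency ω_d = ω_n√(1−ζ²) = 0.307 rad/s. Then t_p = π/ω_d = 10.2 s.

t_p ≈ 10.2 s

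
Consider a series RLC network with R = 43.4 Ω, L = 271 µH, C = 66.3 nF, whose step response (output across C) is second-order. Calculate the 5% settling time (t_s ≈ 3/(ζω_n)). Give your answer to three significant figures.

For a series RLC circuit (capacitor voltage as output), ω_n = 1/√(LC) = 1/√(271 µH · 66.3 nF) = 236000 rad/s.
ζ = (R/2)·√(C/L) = (43.4/2)·√(66.3 nF/271 µH) = 0.339.
t_s ≈ 3/(ζω_n) = 0.0000375 s.

t_s ≈ 0.0000375 s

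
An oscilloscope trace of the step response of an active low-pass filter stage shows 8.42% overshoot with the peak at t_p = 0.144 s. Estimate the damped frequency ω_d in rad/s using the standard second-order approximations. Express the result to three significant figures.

t_p = π/ω_d, so ω_d = π/0.144 = 21.8 rad/s.

ω_d ≈ 21.8 rad/s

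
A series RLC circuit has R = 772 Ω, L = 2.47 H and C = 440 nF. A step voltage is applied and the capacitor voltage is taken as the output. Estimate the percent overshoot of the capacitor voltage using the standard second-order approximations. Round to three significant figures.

For a series RLC circuit (capacitor voltage as output), ω_n = 1/√(LC) = 1/√(2.47 H · 440 nF) = 959 rad/s.
ζ = (R/2)·√(C/L) = (772/2)·√(440 nF/2.47 H) = 0.163.
Overshoot: exp(−π·0.163/√(1−0.163²)) = 0.595, i.e. 59.5%.

%OS ≈ 59.5%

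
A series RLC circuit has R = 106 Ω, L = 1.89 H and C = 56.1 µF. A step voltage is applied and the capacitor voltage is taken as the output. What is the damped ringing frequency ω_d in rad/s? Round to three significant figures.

ω_d ≈ 93.0 rad/s

For a series RLC circuit (capacitor voltage as output), ω_n = 1/√(LC) = 1/√(1.89 H · 56.1 µF) = 97.1 rad/s.
ζ = (R/2)·√(C/L) = (106/2)·√(56.1 µF/1.89 H) = 0.289.
ω_d = 97.1·√(1 − 0.289²) = 93.0 rad/s.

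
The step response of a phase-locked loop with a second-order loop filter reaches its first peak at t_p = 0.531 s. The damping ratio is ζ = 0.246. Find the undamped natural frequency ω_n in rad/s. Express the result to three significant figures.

ω_n ≈ 6.10 rad/s

Peak time t_p = π/ω_d, so ω_d = π/t_p = π/0.531 = 5.92 rad/s.
ω_n = ω_d/√(1−ζ²) = 5.92/√0.939 = 6.10 rad/s.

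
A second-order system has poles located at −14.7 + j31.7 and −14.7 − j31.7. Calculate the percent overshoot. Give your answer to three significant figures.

%OS ≈ 23.3%

The poles are at −σ ± jω_d with σ = 14.7 and ω_d = 31.7, so ω_n = √(σ²+ω_d²) = 34.9 rad/s and ζ = σ/ω_n = 0.421.
%OS = 100·exp(−πζ/√(1−ζ²)) = 23.3%.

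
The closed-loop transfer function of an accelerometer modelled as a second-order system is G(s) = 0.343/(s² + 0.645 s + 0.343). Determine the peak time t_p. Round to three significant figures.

Matching coefficients with s² + 2ζω_n s + ω_n² gives ω_n² = 0.343 ⇒ ω_n = 0.586 rad/s, and ζ = 0.645/(2ω_n) = 0.551.
ω_d = ω_n√(1−ζ²) = 0.489 rad/s. Then t_p = π/ω_d = 6.43 s.

t_p ≈ 6.43 s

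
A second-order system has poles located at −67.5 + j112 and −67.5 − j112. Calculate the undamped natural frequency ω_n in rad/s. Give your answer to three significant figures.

ω_n ≈ 131 rad/s

The poles are at −σ ± jω_d with σ = 67.5 and ω_d = 112, so ω_n = √(σ²+ω_d²) = 131 rad/s and ζ = σ/ω_n = 0.516.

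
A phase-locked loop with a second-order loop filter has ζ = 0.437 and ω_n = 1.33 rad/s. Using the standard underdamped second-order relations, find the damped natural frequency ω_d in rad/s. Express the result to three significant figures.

ω_d ≈ 1.20 rad/s

ω_d = ω_n√(1−ζ²) = 1.33·√0.809 = 1.20 rad/s.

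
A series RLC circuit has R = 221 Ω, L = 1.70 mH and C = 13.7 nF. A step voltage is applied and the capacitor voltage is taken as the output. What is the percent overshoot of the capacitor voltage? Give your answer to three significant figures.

%OS ≈ 35.4%

For a series RLC circuit (capacitor voltage as output), ω_n = 1/√(LC) = 1/√(1.70 mH · 13.7 nF) = 207000 rad/s.
ζ = (R/2)·√(C/L) = (221/2)·√(13.7 nF/1.70 mH) = 0.314.
%OS = 100·exp(−πζ/√(1−ζ²)) = 35.4%.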